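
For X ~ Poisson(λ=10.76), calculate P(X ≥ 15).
0.129073

We have X ~ Poisson(λ=10.76).

For discrete distributions, P(X ≥ 15) = 1 - P(X ≤ 14).

P(X ≤ 14) = 0.870927
P(X ≥ 15) = 1 - 0.870927 = 0.129073

So there's approximately a 12.9% chance that X is at least 15.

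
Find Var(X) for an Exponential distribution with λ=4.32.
0.0536

We have X ~ Exponential(λ=4.32).

For an Exponential distribution with λ=4.32:
Var(X) = 0.0536

The variance measures the spread of the distribution around the mean.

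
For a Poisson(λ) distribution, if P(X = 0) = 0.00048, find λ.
λ = 7.6417

For a Poisson(λ) distribution, the PMF at 0 is:
P(X = 0) = λ^0 e^(-λ) / 0! = e^(-λ)

Given P(X = 0) = 0.00048:
e^(-λ) = 0.00048
-λ = ln(0.00048)
λ = -ln(0.00048) = 7.6417

Verification: e^(-7.6417) = 0.00048 ✓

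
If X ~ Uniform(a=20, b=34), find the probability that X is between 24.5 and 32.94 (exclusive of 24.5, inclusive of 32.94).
0.602857

We have X ~ Uniform(a=20, b=34).

To find P(24.5 < X ≤ 32.94), we use:
P(24.5 < X ≤ 32.94) = P(X ≤ 32.94) - P(X ≤ 24.5)
                 = F(32.94) - F(24.5)
                 = 0.924286 - 0.321429
                 = 0.602857

So there's approximately a 60.3% chance that X falls in this range.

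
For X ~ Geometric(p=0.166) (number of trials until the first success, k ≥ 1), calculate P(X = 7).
0.055860

We have X ~ Geometric(p=0.166) (number of trials until the first success, k ≥ 1).

For a Geometric distribution, the PMF gives us the probability of each outcome.

Using the PMF formula:
P(X = 7) = 0.055860

Rounded to 4 decimal places: 0.0559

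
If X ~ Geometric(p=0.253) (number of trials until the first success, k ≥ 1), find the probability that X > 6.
0.173750

We have X ~ Geometric(p=0.253) (number of trials until the first success, k ≥ 1).

P(X > 6) = 1 - P(X ≤ 6)
                = 1 - F(6)
                = 1 - 0.826250
                = 0.173750

So there's approximately a 17.4% chance that X exceeds 6.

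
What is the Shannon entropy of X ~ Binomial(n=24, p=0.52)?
2.3138 nats

We have X ~ Binomial(n=24, p=0.52).

The Shannon entropy measures the uncertainty or information content of the distribution.

For a Binomial distribution with n=24, p=0.52:
H(X) = 2.3138 nats

(In bits, this would be 3.3382 bits.)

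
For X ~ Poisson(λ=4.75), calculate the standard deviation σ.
2.1794

We have X ~ Poisson(λ=4.75).

For a Poisson distribution with λ=4.75:
σ = √Var(X) = 2.1794

The standard deviation is the square root of the variance.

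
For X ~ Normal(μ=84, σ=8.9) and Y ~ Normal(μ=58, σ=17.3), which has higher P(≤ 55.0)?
Y has higher probability (P(Y ≤ 55.0) = 0.4312 > P(X ≤ 55.0) = 0.0006)

Compute P(≤ 55.0) for each distribution:

X ~ Normal(μ=84, σ=8.9):
P(X ≤ 55.0) = 0.0006

Y ~ Normal(μ=58, σ=17.3):
P(Y ≤ 55.0) = 0.4312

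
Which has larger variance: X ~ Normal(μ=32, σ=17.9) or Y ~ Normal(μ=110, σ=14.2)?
X has larger variance (320.4100 > 201.6400)

Compute the variance for each distribution:

X ~ Normal(μ=32, σ=17.9):
Var(X) = 320.4100

Y ~ Normal(μ=110, σ=14.2):
Var(Y) = 201.6400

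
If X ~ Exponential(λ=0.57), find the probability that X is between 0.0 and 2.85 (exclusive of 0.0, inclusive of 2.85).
0.802990

We have X ~ Exponential(λ=0.57).

To find P(0.0 < X ≤ 2.85), we use:
P(0.0 < X ≤ 2.85) = P(X ≤ 2.85) - P(X ≤ 0.0)
                 = F(2.85) - F(0.0)
                 = 0.802990 - 0.000000
                 = 0.802990

So there's approximately a 80.3% chance that X falls in this range.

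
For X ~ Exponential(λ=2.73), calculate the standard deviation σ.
0.3663

We have X ~ Exponential(λ=2.73).

For an Exponential distribution with λ=2.73:
σ = √Var(X) = 0.3663

The standard deviation is the square root of the variance.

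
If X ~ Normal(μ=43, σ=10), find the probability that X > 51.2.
0.206108

We have X ~ Normal(μ=43, σ=10).

P(X > 51.2) = 1 - P(X ≤ 51.2)
                = 1 - F(51.2)
                = 1 - 0.793892
                = 0.206108

So there's approximately a 20.6% chance that X exceeds 51.2.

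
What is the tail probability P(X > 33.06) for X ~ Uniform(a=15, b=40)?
0.277600

We have X ~ Uniform(a=15, b=40).

P(X > 33.06) = 1 - P(X ≤ 33.06)
                = 1 - F(33.06)
                = 1 - 0.722400
                = 0.277600

So there's approximately a 27.8% chance that X exceeds 33.06.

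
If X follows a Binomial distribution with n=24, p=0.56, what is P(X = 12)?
0.135432

We have X ~ Binomial(n=24, p=0.56).

For a Binomial distribution, the PMF gives us the probability of each outcome.

Using the PMF formula:
P(X = 12) = 0.135432

Rounded to 4 decimal places: 0.1354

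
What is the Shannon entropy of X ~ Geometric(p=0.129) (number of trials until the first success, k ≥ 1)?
2.9805 nats

We have X ~ Geometric(p=0.129) (number of trials until the first success, k ≥ 1).

The Shannon entropy measures the uncertainty or information content of the distribution.

For a Geometric distribution with p=0.129 (number of trials until the first success, k ≥ 1):
H(X) = 2.9805 nats

(In bits, this would be 4.2999 bits.)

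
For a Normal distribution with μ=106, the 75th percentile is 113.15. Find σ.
σ = 10.6006

For X ~ Normal(μ, σ), the p-th percentile satisfies x = μ + z_p × σ,
where z_p = Φ⁻¹(p) is the standard normal quantile.

Step 1: z_{0.75} = Φ⁻¹(0.75) = 0.6745

Step 2: Solve for σ:
113.15 = 106 + 0.6745 × σ
σ = (113.15 - 106) / 0.6745
σ = 7.15 / 0.6745
σ = 10.6006

Verification: μ + z × σ = 106 + 0.6745 × 10.6006 = 113.15 ✓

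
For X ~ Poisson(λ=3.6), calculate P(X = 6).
0.082608

We have X ~ Poisson(λ=3.6).

For a Poisson distribution, the PMF gives us the probability of each outcome.

Using the PMF formula:
P(X = 6) = 0.082608

Rounded to 4 decimal places: 0.0826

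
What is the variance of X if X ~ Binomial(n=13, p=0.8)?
2.0800

We have X ~ Binomial(n=13, p=0.8).

For a Binomial distribution with n=13, p=0.8:
Var(X) = 2.0800

The variance measures the spread of the distribution around the mean.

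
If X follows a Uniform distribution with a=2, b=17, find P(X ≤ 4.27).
0.151333

We have X ~ Uniform(a=2, b=17).

The CDF gives us P(X ≤ k).

Using the CDF:
P(X ≤ 4.27) = 0.151333

This means there's approximately a 15.1% chance that X is at most 4.27.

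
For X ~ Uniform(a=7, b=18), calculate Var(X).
10.0833

We have X ~ Uniform(a=7, b=18).

For a Uniform distribution with a=7, b=18:
Var(X) = 10.0833

The variance measures the spread of the distribution around the mean.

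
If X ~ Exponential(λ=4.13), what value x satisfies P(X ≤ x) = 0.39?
0.1197

We have X ~ Exponential(λ=4.13).

We want to find x such that P(X ≤ x) = 0.39.

This is the 39th percentile, which means 39% of values fall below this point.

Using the inverse CDF (quantile function):
x = F⁻¹(0.39) = 0.1197

Verification: P(X ≤ 0.1197) = 0.39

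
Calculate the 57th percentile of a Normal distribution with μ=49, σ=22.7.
53.0037

We have X ~ Normal(μ=49, σ=22.7).

We want to find x such that P(X ≤ x) = 0.57.

This is the 57th percentile, which means 57% of values fall below this point.

Using the inverse CDF (quantile function):
x = F⁻¹(0.57) = 53.0037

Verification: P(X ≤ 53.0037) = 0.57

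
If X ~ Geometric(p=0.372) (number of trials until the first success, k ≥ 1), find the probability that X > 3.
0.247673

We have X ~ Geometric(p=0.372) (number of trials until the first success, k ≥ 1).

P(X > 3) = 1 - P(X ≤ 3)
                = 1 - F(3)
                = 1 - 0.752327
                = 0.247673

So there's approximately a 24.8% chance that X exceeds 3.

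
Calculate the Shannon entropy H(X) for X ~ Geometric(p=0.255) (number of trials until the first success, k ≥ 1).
2.2265 nats

We have X ~ Geometric(p=0.255) (number of trials until the first success, k ≥ 1).

The Shannon entropy measures the uncertainty or information content of the distribution.

For a Geometric distribution with p=0.255 (number of trials until the first success, k ≥ 1):
H(X) = 2.2265 nats

(In bits, this would be 3.2122 bits.)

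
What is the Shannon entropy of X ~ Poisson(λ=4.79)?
2.1819 nats

We have X ~ Poisson(λ=4.79).

The Shannon entropy measures the uncertainty or information content of the distribution.

For a Poisson distribution with λ=4.79:
H(X) = 2.1819 nats

(In bits, this would be 3.1478 bits.)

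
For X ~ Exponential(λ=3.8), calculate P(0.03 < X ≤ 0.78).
0.840646

We have X ~ Exponential(λ=3.8).

To find P(0.03 < X ≤ 0.78), we use:
P(0.03 < X ≤ 0.78) = P(X ≤ 0.78) - P(X ≤ 0.03)
                 = F(0.78) - F(0.03)
                 = 0.948388 - 0.107742
                 = 0.840646

So there's approximately a 84.1% chance that X falls in this range.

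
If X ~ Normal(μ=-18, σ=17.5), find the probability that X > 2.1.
0.125366

We have X ~ Normal(μ=-18, σ=17.5).

P(X > 2.1) = 1 - P(X ≤ 2.1)
                = 1 - F(2.1)
                = 1 - 0.874634
                = 0.125366

So there's approximately a 12.5% chance that X exceeds 2.1.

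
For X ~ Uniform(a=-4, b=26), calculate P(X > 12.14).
0.462000

We have X ~ Uniform(a=-4, b=26).

P(X > 12.14) = 1 - P(X ≤ 12.14)
                = 1 - F(12.14)
                = 1 - 0.538000
                = 0.462000

So there's approximately a 46.2% chance that X exceeds 12.14.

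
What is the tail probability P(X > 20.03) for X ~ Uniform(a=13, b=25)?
0.414167

We have X ~ Uniform(a=13, b=25).

P(X > 20.03) = 1 - P(X ≤ 20.03)
                = 1 - F(20.03)
                = 1 - 0.585833
                = 0.414167

So there's approximately a 41.4% chance that X exceeds 20.03.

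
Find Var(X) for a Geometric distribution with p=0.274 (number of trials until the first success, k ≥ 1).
9.6702

We have X ~ Geometric(p=0.274) (number of trials until the first success, k ≥ 1).

For a Geometric distribution with p=0.274 (number of trials until the first success, k ≥ 1):
Var(X) = 9.6702

The variance measures the spread of the distribution around the mean.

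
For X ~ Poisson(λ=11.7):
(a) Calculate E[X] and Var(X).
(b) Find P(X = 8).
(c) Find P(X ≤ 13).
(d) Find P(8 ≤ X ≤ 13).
(a) E[X] = 11.7000, Var(X) = 11.7000
(b) P(X = 8) = 0.072231
(c) P(X ≤ 13) = 0.712772
(d) P(8 ≤ X ≤ 13) = 0.609319

We have X ~ Poisson(λ=11.7).

(a) Moments:
E[X] = 11.7000
Var(X) = 11.7000
σ = √Var(X) = 3.4205

(b) Point probability using PMF:
P(X = 8) = 0.072231

(c) Cumulative probability using CDF:
P(X ≤ 13) = F(13) = 0.712772

(d) Range probability:
P(8 ≤ X ≤ 13) = P(X ≤ 13) - P(X ≤ 7)
                   = F(13) - F(7)
                   = 0.712772 - 0.103453
                   = 0.609319

This means approximately 60.9% of outcomes fall in the interval [8, 13].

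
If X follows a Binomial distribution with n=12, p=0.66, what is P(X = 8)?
0.238162

We have X ~ Binomial(n=12, p=0.66).

For a Binomial distribution, the PMF gives us the probability of each outcome.

Using the PMF formula:
P(X = 8) = 0.238162

Rounded to 4 decimal places: 0.2382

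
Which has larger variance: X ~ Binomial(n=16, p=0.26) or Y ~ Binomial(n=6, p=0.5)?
X has larger variance (3.0784 > 1.5000)

Compute the variance for each distribution:

X ~ Binomial(n=16, p=0.26):
Var(X) = 3.0784

Y ~ Binomial(n=6, p=0.5):
Var(Y) = 1.5000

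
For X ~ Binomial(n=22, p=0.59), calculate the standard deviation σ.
2.3069

We have X ~ Binomial(n=22, p=0.59).

For a Binomial distribution with n=22, p=0.59:
σ = √Var(X) = 2.3069

The standard deviation is the square root of the variance.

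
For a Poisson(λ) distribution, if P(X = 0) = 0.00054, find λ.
λ = 7.5239

For a Poisson(λ) distribution, the PMF at 0 is:
P(X = 0) = λ^0 e^(-λ) / 0! = e^(-λ)

Given P(X = 0) = 0.00054:
e^(-λ) = 0.00054
-λ = ln(0.00054)
λ = -ln(0.00054) = 7.5239

Verification: e^(-7.5239) = 0.00054 ✓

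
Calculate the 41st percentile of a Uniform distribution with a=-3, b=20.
6.4300

We have X ~ Uniform(a=-3, b=20).

We want to find x such that P(X ≤ x) = 0.41.

This is the 41st percentile, which means 41% of values fall below this point.

Using the inverse CDF (quantile function):
x = F⁻¹(0.41) = 6.4300

Verification: P(X ≤ 6.4300) = 0.41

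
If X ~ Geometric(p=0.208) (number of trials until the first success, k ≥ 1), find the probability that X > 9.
0.122610

We have X ~ Geometric(p=0.208) (number of trials until the first success, k ≥ 1).

P(X > 9) = 1 - P(X ≤ 9)
                = 1 - F(9)
                = 1 - 0.877390
                = 0.122610

So there's approximately a 12.3% chance that X exceeds 9.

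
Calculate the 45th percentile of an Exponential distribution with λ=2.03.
0.2945

We have X ~ Exponential(λ=2.03).

We want to find x such that P(X ≤ x) = 0.45.

This is the 45th percentile, which means 45% of values fall below this point.

Using the inverse CDF (quantile function):
x = F⁻¹(0.45) = 0.2945

Verification: P(X ≤ 0.2945) = 0.45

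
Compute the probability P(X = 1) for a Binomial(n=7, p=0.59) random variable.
0.019618

We have X ~ Binomial(n=7, p=0.59).

For a Binomial distribution, the PMF gives us the probability of each outcome.

Using the PMF formula:
P(X = 1) = 0.019618

Rounded to 4 decimal places: 0.0196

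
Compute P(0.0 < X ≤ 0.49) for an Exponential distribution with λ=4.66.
0.898063

We have X ~ Exponential(λ=4.66).

To find P(0.0 < X ≤ 0.49), we use:
P(0.0 < X ≤ 0.49) = P(X ≤ 0.49) - P(X ≤ 0.0)
                 = F(0.49) - F(0.0)
                 = 0.898063 - 0.000000
                 = 0.898063

So there's approximately a 89.8% chance that X falls in this range.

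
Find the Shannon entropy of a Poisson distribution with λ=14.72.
2.7577 nats

We have X ~ Poisson(λ=14.72).

The Shannon entropy measures the uncertainty or information content of the distribution.

For a Poisson distribution with λ=14.72:
H(X) = 2.7577 nats

(In bits, this would be 3.9785 bits.)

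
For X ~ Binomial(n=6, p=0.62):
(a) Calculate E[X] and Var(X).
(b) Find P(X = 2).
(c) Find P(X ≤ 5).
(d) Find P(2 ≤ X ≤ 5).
(a) E[X] = 3.7200, Var(X) = 1.4136
(b) P(X = 2) = 0.120229
(c) P(X ≤ 5) = 0.943200
(d) P(2 ≤ X ≤ 5) = 0.910713

We have X ~ Binomial(n=6, p=0.62).

(a) Moments:
E[X] = 3.7200
Var(X) = 1.4136
σ = √Var(X) = 1.1889

(b) Point probability using PMF:
P(X = 2) = 0.120229

(c) Cumulative probability using CDF:
P(X ≤ 5) = F(5) = 0.943200

(d) Range probability:
P(2 ≤ X ≤ 5) = P(X ≤ 5) - P(X ≤ 1)
                   = F(5) - F(1)
                   = 0.943200 - 0.032486
                   = 0.910713

This means approximately 91.1% of outcomes fall in the interval [2, 5].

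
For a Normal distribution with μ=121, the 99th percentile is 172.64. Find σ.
σ = 22.1979

For X ~ Normal(μ, σ), the p-th percentile satisfies x = μ + z_p × σ,
where z_p = Φ⁻¹(p) is the standard normal quantile.

Step 1: z_{0.99} = Φ⁻¹(0.99) = 2.3263

Step 2: Solve for σ:
172.64 = 121 + 2.3263 × σ
σ = (172.64 - 121) / 2.3263
σ = 51.64 / 2.3263
σ = 22.1979

Verification: μ + z × σ = 121 + 2.3263 × 22.1979 = 172.64 ✓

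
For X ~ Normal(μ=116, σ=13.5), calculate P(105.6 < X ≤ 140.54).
0.744911

We have X ~ Normal(μ=116, σ=13.5).

To find P(105.6 < X ≤ 140.54), we use:
P(105.6 < X ≤ 140.54) = P(X ≤ 140.54) - P(X ≤ 105.6)
                 = F(140.54) - F(105.6)
                 = 0.965451 - 0.220540
                 = 0.744911

So there's approximately a 74.5% chance that X falls in this range.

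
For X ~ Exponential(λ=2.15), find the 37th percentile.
0.2149

We have X ~ Exponential(λ=2.15).

We want to find x such that P(X ≤ x) = 0.37.

This is the 37th percentile, which means 37% of values fall below this point.

Using the inverse CDF (quantile function):
x = F⁻¹(0.37) = 0.2149

Verification: P(X ≤ 0.2149) = 0.37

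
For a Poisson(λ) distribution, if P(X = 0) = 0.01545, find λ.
λ = 4.1701

For a Poisson(λ) distribution, the PMF at 0 is:
P(X = 0) = λ^0 e^(-λ) / 0! = e^(-λ)

Given P(X = 0) = 0.01545:
e^(-λ) = 0.01545
-λ = ln(0.01545)
λ = -ln(0.01545) = 4.1701

Verification: e^(-4.1701) = 0.01545 ✓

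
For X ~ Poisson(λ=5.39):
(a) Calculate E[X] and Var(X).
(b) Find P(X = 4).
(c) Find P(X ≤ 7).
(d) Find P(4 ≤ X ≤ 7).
(a) E[X] = 5.3900, Var(X) = 5.3900
(b) P(X = 4) = 0.160434
(c) P(X ≤ 7) = 0.822857
(d) P(4 ≤ X ≤ 7) = 0.608378

We have X ~ Poisson(λ=5.39).

(a) Moments:
E[X] = 5.3900
Var(X) = 5.3900
σ = √Var(X) = 2.3216

(b) Point probability using PMF:
P(X = 4) = 0.160434

(c) Cumulative probability using CDF:
P(X ≤ 7) = F(7) = 0.822857

(d) Range probability:
P(4 ≤ X ≤ 7) = P(X ≤ 7) - P(X ≤ 3)
                   = F(7) - F(3)
                   = 0.822857 - 0.214479
                   = 0.608378

This means approximately 60.8% of outcomes fall in the interval [4, 7].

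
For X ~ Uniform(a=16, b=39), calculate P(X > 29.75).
0.402174

We have X ~ Uniform(a=16, b=39).

P(X > 29.75) = 1 - P(X ≤ 29.75)
                = 1 - F(29.75)
                = 1 - 0.597826
                = 0.402174

So there's approximately a 40.2% chance that X exceeds 29.75.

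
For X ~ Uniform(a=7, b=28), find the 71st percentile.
21.9100

We have X ~ Uniform(a=7, b=28).

We want to find x such that P(X ≤ x) = 0.71.

This is the 71st percentile, which means 71% of values fall below this point.

Using the inverse CDF (quantile function):
x = F⁻¹(0.71) = 21.9100

Verification: P(X ≤ 21.9100) = 0.71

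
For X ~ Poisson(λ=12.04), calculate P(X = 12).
0.114360

We have X ~ Poisson(λ=12.04).

For a Poisson distribution, the PMF gives us the probability of each outcome.

Using the PMF formula:
P(X = 12) = 0.114360

Rounded to 4 decimal places: 0.1144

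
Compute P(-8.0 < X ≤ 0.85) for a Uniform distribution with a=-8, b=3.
0.804545

We have X ~ Uniform(a=-8, b=3).

To find P(-8.0 < X ≤ 0.85), we use:
P(-8.0 < X ≤ 0.85) = P(X ≤ 0.85) - P(X ≤ -8.0)
                 = F(0.85) - F(-8.0)
                 = 0.804545 - 0.000000
                 = 0.804545

So there's approximately a 80.5% chance that X falls in this range.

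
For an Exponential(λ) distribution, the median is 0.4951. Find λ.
λ = 1.4000

For X ~ Exponential(λ), the CDF is F(x) = 1 - e^(-λx).
The median m satisfies F(m) = 0.5:
1 - e^(-λm) = 0.5
e^(-λm) = 0.5
λm = ln(2)
m = ln(2) / λ

Given m = 0.4951:
λ = ln(2) / 0.4951 = 0.693147 / 0.4951 = 1.4000

Verification: ln(2) / 1.4000 = 0.4951 ✓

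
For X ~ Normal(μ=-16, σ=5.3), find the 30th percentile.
-18.7793

We have X ~ Normal(μ=-16, σ=5.3).

We want to find x such that P(X ≤ x) = 0.3.

This is the 30th percentile, which means 30% of values fall below this point.

Using the inverse CDF (quantile function):
x = F⁻¹(0.3) = -18.7793

Verification: P(X ≤ -18.7793) = 0.3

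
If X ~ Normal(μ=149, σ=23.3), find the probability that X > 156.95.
0.366476

We have X ~ Normal(μ=149, σ=23.3).

P(X > 156.95) = 1 - P(X ≤ 156.95)
                = 1 - F(156.95)
                = 1 - 0.633524
                = 0.366476

So there's approximately a 36.6% chance that X exceeds 156.95.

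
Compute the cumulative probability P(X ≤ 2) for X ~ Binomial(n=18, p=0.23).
0.181327

We have X ~ Binomial(n=18, p=0.23).

The CDF gives us P(X ≤ k).

Using the CDF:
P(X ≤ 2) = 0.181327

This means there's approximately a 18.1% chance that X is at most 2.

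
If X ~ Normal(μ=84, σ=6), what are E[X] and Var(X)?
E[X] = 84.0000, Var(X) = 36.0000

We have X ~ Normal(μ=84, σ=6).

For a Normal distribution with μ=84, σ=6:

Expected value:
E[X] = 84.0000

Variance:
Var(X) = 36.0000

Standard deviation:
σ = √Var(X) = 6.0000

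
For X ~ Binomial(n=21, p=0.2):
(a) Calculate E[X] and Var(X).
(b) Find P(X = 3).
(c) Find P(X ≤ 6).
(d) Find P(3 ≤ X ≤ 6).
(a) E[X] = 4.2000, Var(X) = 3.3600
(b) P(X = 3) = 0.191673
(c) P(X ≤ 6) = 0.891488
(d) P(3 ≤ X ≤ 6) = 0.712785

We have X ~ Binomial(n=21, p=0.2).

(a) Moments:
E[X] = 4.2000
Var(X) = 3.3600
σ = √Var(X) = 1.8330

(b) Point probability using PMF:
P(X = 3) = 0.191673

(c) Cumulative probability using CDF:
P(X ≤ 6) = F(6) = 0.891488

(d) Range probability:
P(3 ≤ X ≤ 6) = P(X ≤ 6) - P(X ≤ 2)
                   = F(6) - F(2)
                   = 0.891488 - 0.178703
                   = 0.712785

This means approximately 71.3% of outcomes fall in the interval [3, 6].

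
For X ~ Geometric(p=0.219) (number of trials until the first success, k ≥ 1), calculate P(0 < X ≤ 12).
0.948499

We have X ~ Geometric(p=0.219) (number of trials until the first success, k ≥ 1).

To find P(0 < X ≤ 12), we use:
P(0 < X ≤ 12) = P(X ≤ 12) - P(X ≤ 0)
                 = F(12) - F(0)
                 = 0.948499 - 0.000000
                 = 0.948499

So there's approximately a 94.8% chance that X falls in this range.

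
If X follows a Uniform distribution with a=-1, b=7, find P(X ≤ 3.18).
0.522500

We have X ~ Uniform(a=-1, b=7).

The CDF gives us P(X ≤ k).

Using the CDF:
P(X ≤ 3.18) = 0.522500

This means there's approximately a 52.2% chance that X is at most 3.18.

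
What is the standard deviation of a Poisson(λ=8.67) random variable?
2.9445

We have X ~ Poisson(λ=8.67).

For a Poisson distribution with λ=8.67:
σ = √Var(X) = 2.9445

The standard deviation is the square root of the variance.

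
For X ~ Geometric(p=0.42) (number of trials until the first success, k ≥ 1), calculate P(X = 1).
0.420000

We have X ~ Geometric(p=0.42) (number of trials until the first success, k ≥ 1).

For a Geometric distribution, the PMF gives us the probability of each outcome.

Using the PMF formula:
P(X = 1) = 0.420000

Rounded to 4 decimal places: 0.4200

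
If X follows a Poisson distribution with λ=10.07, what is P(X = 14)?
0.053538

We have X ~ Poisson(λ=10.07).

For a Poisson distribution, the PMF gives us the probability of each outcome.

Using the PMF formula:
P(X = 14) = 0.053538

Rounded to 4 decimal places: 0.0535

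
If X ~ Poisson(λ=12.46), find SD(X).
3.5299

We have X ~ Poisson(λ=12.46).

For a Poisson distribution with λ=12.46:
σ = √Var(X) = 3.5299

The standard deviation is the square root of the variance.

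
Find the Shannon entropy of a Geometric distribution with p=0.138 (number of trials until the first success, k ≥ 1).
2.9081 nats

We have X ~ Geometric(p=0.138) (number of trials until the first success, k ≥ 1).

The Shannon entropy measures the uncertainty or information content of the distribution.

For a Geometric distribution with p=0.138 (number of trials until the first success, k ≥ 1):
H(X) = 2.9081 nats

(In bits, this would be 4.1955 bits.)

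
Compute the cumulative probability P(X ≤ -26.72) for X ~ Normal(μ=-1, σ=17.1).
0.066279

We have X ~ Normal(μ=-1, σ=17.1).

The CDF gives us P(X ≤ k).

Using the CDF:
P(X ≤ -26.72) = 0.066279

This means there's approximately a 6.6% chance that X is at most -26.72.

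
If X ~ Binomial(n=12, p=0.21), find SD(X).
1.4110

We have X ~ Binomial(n=12, p=0.21).

For a Binomial distribution with n=12, p=0.21:
σ = √Var(X) = 1.4110

The standard deviation is the square root of the variance.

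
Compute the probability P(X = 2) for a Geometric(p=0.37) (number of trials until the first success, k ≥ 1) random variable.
0.233100

We have X ~ Geometric(p=0.37) (number of trials until the first success, k ≥ 1).

For a Geometric distribution, the PMF gives us the probability of each outcome.

Using the PMF formula:
P(X = 2) = 0.233100

Rounded to 4 decimal places: 0.2331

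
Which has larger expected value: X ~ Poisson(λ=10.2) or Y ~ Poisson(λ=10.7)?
Y has larger mean (10.7000 > 10.2000)

Compute the expected value for each distribution:

X ~ Poisson(λ=10.2):
E[X] = 10.2000

Y ~ Poisson(λ=10.7):
E[Y] = 10.7000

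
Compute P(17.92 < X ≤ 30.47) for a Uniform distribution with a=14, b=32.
0.697222

We have X ~ Uniform(a=14, b=32).

To find P(17.92 < X ≤ 30.47), we use:
P(17.92 < X ≤ 30.47) = P(X ≤ 30.47) - P(X ≤ 17.92)
                 = F(30.47) - F(17.92)
                 = 0.915000 - 0.217778
                 = 0.697222

So there's approximately a 69.7% chance that X falls in this range.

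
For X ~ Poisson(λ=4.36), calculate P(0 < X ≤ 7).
0.911716

We have X ~ Poisson(λ=4.36).

To find P(0 < X ≤ 7), we use:
P(0 < X ≤ 7) = P(X ≤ 7) - P(X ≤ 0)
                 = F(7) - F(0)
                 = 0.924495 - 0.012778
                 = 0.911716

So there's approximately a 91.2% chance that X falls in this range.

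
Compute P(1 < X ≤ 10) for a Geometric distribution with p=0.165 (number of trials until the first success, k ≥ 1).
0.670235

We have X ~ Geometric(p=0.165) (number of trials until the first success, k ≥ 1).

To find P(1 < X ≤ 10), we use:
P(1 < X ≤ 10) = P(X ≤ 10) - P(X ≤ 1)
                 = F(10) - F(1)
                 = 0.835235 - 0.165000
                 = 0.670235

So there's approximately a 67.0% chance that X falls in this range.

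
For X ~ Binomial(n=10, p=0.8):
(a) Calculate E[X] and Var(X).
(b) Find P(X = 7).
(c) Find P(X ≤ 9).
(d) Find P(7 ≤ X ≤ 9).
(a) E[X] = 8.0000, Var(X) = 1.6000
(b) P(X = 7) = 0.201327
(c) P(X ≤ 9) = 0.892626
(d) P(7 ≤ X ≤ 9) = 0.771752

We have X ~ Binomial(n=10, p=0.8).

(a) Moments:
E[X] = 8.0000
Var(X) = 1.6000
σ = √Var(X) = 1.2649

(b) Point probability using PMF:
P(X = 7) = 0.201327

(c) Cumulative probability using CDF:
P(X ≤ 9) = F(9) = 0.892626

(d) Range probability:
P(7 ≤ X ≤ 9) = P(X ≤ 9) - P(X ≤ 6)
                   = F(9) - F(6)
                   = 0.892626 - 0.120874
                   = 0.771752

This means approximately 77.2% of outcomes fall in the interval [7, 9].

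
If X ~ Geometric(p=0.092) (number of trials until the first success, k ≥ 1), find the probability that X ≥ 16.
0.235119

We have X ~ Geometric(p=0.092) (number of trials until the first success, k ≥ 1).

For discrete distributions, P(X ≥ 16) = 1 - P(X ≤ 15).

P(X ≤ 15) = 0.764881
P(X ≥ 16) = 1 - 0.764881 = 0.235119

So there's approximately a 23.5% chance that X is at least 16.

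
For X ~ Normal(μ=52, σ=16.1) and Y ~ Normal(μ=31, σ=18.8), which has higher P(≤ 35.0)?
Y has higher probability (P(Y ≤ 35.0) = 0.5842 > P(X ≤ 35.0) = 0.1455)

Compute P(≤ 35.0) for each distribution:

X ~ Normal(μ=52, σ=16.1):
P(X ≤ 35.0) = 0.1455

Y ~ Normal(μ=31, σ=18.8):
P(Y ≤ 35.0) = 0.5842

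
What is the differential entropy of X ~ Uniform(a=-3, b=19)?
3.0910 nats

We have X ~ Uniform(a=-3, b=19).

The differential entropy measures the uncertainty or information content of the distribution.

For a Uniform distribution with a=-3, b=19:
h(X) = 3.0910 nats

(In bits, this would be 4.4594 bits.)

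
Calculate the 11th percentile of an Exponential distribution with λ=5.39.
0.0216

We have X ~ Exponential(λ=5.39).

We want to find x such that P(X ≤ x) = 0.11.

This is the 11th percentile, which means 11% of values fall below this point.

Using the inverse CDF (quantile function):
x = F⁻¹(0.11) = 0.0216

Verification: P(X ≤ 0.0216) = 0.11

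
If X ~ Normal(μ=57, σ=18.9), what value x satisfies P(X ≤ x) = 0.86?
77.4180

We have X ~ Normal(μ=57, σ=18.9).

We want to find x such that P(X ≤ x) = 0.86.

This is the 86th percentile, which means 86% of values fall below this point.

Using the inverse CDF (quantile function):
x = F⁻¹(0.86) = 77.4180

Verification: P(X ≤ 77.4180) = 0.86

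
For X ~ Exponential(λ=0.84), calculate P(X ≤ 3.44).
0.944402

We have X ~ Exponential(λ=0.84).

The CDF gives us P(X ≤ k).

Using the CDF:
P(X ≤ 3.44) = 0.944402

This means there's approximately a 94.4% chance that X is at most 3.44.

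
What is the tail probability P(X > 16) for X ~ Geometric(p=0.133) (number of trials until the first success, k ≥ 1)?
0.101931

We have X ~ Geometric(p=0.133) (number of trials until the first success, k ≥ 1).

P(X > 16) = 1 - P(X ≤ 16)
                = 1 - F(16)
                = 1 - 0.898069
                = 0.101931

So there's approximately a 10.2% chance that X exceeds 16.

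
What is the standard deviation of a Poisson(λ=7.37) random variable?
2.7148

We have X ~ Poisson(λ=7.37).

For a Poisson distribution with λ=7.37:
σ = √Var(X) = 2.7148

The standard deviation is the square root of the variance.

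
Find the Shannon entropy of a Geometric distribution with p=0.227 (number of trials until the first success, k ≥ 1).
2.3596 nats

We have X ~ Geometric(p=0.227) (number of trials until the first success, k ≥ 1).

The Shannon entropy measures the uncertainty or information content of the distribution.

For a Geometric distribution with p=0.227 (number of trials until the first success, k ≥ 1):
H(X) = 2.3596 nats

(In bits, this would be 3.4042 bits.)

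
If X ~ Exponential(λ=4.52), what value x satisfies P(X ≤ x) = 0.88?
0.4691

We have X ~ Exponential(λ=4.52).

We want to find x such that P(X ≤ x) = 0.88.

This is the 88th percentile, which means 88% of values fall below this point.

Using the inverse CDF (quantile function):
x = F⁻¹(0.88) = 0.4691

Verification: P(X ≤ 0.4691) = 0.88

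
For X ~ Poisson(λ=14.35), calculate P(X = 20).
0.033021

We have X ~ Poisson(λ=14.35).

For a Poisson distribution, the PMF gives us the probability of each outcome.

Using the PMF formula:
P(X = 20) = 0.033021

Rounded to 4 decimal places: 0.0330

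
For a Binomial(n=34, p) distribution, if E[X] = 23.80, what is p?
p = 0.7

For a Binomial(n, p) distribution:
E[X] = n × p

Given n = 34 and E[X] = 23.80:
23.80 = 34 × p
p = 23.80 / 34 = 0.7

Verification: Binomial(34, 0.7) has E[X] = 23.80 ✓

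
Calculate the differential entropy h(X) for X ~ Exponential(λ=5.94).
-0.7817 nats

We have X ~ Exponential(λ=5.94).

The differential entropy measures the uncertainty or information content of the distribution.

For an Exponential distribution with λ=5.94:
h(X) = -0.7817 nats

(In bits, this would be -1.1278 bits.)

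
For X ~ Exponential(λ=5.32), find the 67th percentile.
0.2084

We have X ~ Exponential(λ=5.32).

We want to find x such that P(X ≤ x) = 0.67.

This is the 67th percentile, which means 67% of values fall below this point.

Using the inverse CDF (quantile function):
x = F⁻¹(0.67) = 0.2084

Verification: P(X ≤ 0.2084) = 0.67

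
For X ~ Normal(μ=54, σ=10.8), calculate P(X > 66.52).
0.123175

We have X ~ Normal(μ=54, σ=10.8).

P(X > 66.52) = 1 - P(X ≤ 66.52)
                = 1 - F(66.52)
                = 1 - 0.876825
                = 0.123175

So there's approximately a 12.3% chance that X exceeds 66.52.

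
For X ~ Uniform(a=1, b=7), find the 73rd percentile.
5.3800

We have X ~ Uniform(a=1, b=7).

We want to find x such that P(X ≤ x) = 0.73.

This is the 73rd percentile, which means 73% of values fall below this point.

Using the inverse CDF (quantile function):
x = F⁻¹(0.73) = 5.3800

Verification: P(X ≤ 5.3800) = 0.73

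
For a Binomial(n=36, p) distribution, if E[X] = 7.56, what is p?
p = 0.21

For a Binomial(n, p) distribution:
E[X] = n × p

Given n = 36 and E[X] = 7.56:
7.56 = 36 × p
p = 7.56 / 36 = 0.21

Verification: Binomial(36, 0.21) has E[X] = 7.56 ✓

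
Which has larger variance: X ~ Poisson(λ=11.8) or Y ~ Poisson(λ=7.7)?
X has larger variance (11.8000 > 7.7000)

Compute the variance for each distribution:

X ~ Poisson(λ=11.8):
Var(X) = 11.8000

Y ~ Poisson(λ=7.7):
Var(Y) = 7.7000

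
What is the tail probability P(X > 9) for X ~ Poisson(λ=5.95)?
0.080525

We have X ~ Poisson(λ=5.95).

P(X > 9) = 1 - P(X ≤ 9)
                = 1 - F(9)
                = 1 - 0.919475
                = 0.080525

So there's approximately a 8.1% chance that X exceeds 9.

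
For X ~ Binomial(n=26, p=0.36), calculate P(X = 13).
0.053620

We have X ~ Binomial(n=26, p=0.36).

For a Binomial distribution, the PMF gives us the probability of each outcome.

Using the PMF formula:
P(X = 13) = 0.053620

Rounded to 4 decimal places: 0.0536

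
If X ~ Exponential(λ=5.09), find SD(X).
0.1965

We have X ~ Exponential(λ=5.09).

For an Exponential distribution with λ=5.09:
σ = √Var(X) = 0.1965

The standard deviation is the square root of the variance.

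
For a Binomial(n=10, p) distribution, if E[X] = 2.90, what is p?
p = 0.29

For a Binomial(n, p) distribution:
E[X] = n × p

Given n = 10 and E[X] = 2.90:
2.90 = 10 × p
p = 2.90 / 10 = 0.29

Verification: Binomial(10, 0.29) has E[X] = 2.90 ✓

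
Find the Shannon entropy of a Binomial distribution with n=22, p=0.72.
2.1593 nats

We have X ~ Binomial(n=22, p=0.72).

The Shannon entropy measures the uncertainty or information content of the distribution.

For a Binomial distribution with n=22, p=0.72:
H(X) = 2.1593 nats

(In bits, this would be 3.1153 bits.)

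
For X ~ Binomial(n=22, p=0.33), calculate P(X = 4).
0.064212

We have X ~ Binomial(n=22, p=0.33).

For a Binomial distribution, the PMF gives us the probability of each outcome.

Using the PMF formula:
P(X = 4) = 0.064212

Rounded to 4 decimal places: 0.0642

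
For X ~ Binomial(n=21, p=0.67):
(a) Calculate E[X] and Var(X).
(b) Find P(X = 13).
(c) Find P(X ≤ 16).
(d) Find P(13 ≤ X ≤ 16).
(a) E[X] = 14.0700, Var(X) = 4.6431
(b) P(X = 13) = 0.156901
(c) P(X ≤ 16) = 0.872341
(d) P(13 ≤ X ≤ 16) = 0.642719

We have X ~ Binomial(n=21, p=0.67).

(a) Moments:
E[X] = 14.0700
Var(X) = 4.6431
σ = √Var(X) = 2.1548

(b) Point probability using PMF:
P(X = 13) = 0.156901

(c) Cumulative probability using CDF:
P(X ≤ 16) = F(16) = 0.872341

(d) Range probability:
P(13 ≤ X ≤ 16) = P(X ≤ 16) - P(X ≤ 12)
                   = F(16) - F(12)
                   = 0.872341 - 0.229622
                   = 0.642719

This means approximately 64.3% of outcomes fall in the interval [13, 16].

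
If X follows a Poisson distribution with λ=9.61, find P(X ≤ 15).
0.963516

We have X ~ Poisson(λ=9.61).

The CDF gives us P(X ≤ k).

Using the CDF:
P(X ≤ 15) = 0.963516

This means there's approximately a 96.4% chance that X is at most 15.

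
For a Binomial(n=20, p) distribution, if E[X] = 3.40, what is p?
p = 0.17

For a Binomial(n, p) distribution:
E[X] = n × p

Given n = 20 and E[X] = 3.40:
3.40 = 20 × p
p = 3.40 / 20 = 0.17

Verification: Binomial(20, 0.17) has E[X] = 3.40 ✓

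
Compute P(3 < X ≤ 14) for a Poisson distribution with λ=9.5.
0.925148

We have X ~ Poisson(λ=9.5).

To find P(3 < X ≤ 14), we use:
P(3 < X ≤ 14) = P(X ≤ 14) - P(X ≤ 3)
                 = F(14) - F(3)
                 = 0.940008 - 0.014860
                 = 0.925148

So there's approximately a 92.5% chance that X falls in this range.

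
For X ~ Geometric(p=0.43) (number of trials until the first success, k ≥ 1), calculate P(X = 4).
0.079633

We have X ~ Geometric(p=0.43) (number of trials until the first success, k ≥ 1).

For a Geometric distribution, the PMF gives us the probability of each outcome.

Using the PMF formula:
P(X = 4) = 0.079633

Rounded to 4 decimal places: 0.0796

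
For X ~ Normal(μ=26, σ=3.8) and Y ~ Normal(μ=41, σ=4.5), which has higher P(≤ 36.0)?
X has higher probability (P(X ≤ 36.0) = 0.9958 > P(Y ≤ 36.0) = 0.1333)

Compute P(≤ 36.0) for each distribution:

X ~ Normal(μ=26, σ=3.8):
P(X ≤ 36.0) = 0.9958

Y ~ Normal(μ=41, σ=4.5):
P(Y ≤ 36.0) = 0.1333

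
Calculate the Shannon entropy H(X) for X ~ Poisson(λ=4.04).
2.0920 nats

We have X ~ Poisson(λ=4.04).

The Shannon entropy measures the uncertainty or information content of the distribution.

For a Poisson distribution with λ=4.04:
H(X) = 2.0920 nats

(In bits, this would be 3.0181 bits.)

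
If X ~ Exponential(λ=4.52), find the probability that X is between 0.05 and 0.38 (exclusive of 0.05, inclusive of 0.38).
0.618222

We have X ~ Exponential(λ=4.52).

To find P(0.05 < X ≤ 0.38), we use:
P(0.05 < X ≤ 0.38) = P(X ≤ 0.38) - P(X ≤ 0.05)
                 = F(0.38) - F(0.05)
                 = 0.820504 - 0.202282
                 = 0.618222

So there's approximately a 61.8% chance that X falls in this range.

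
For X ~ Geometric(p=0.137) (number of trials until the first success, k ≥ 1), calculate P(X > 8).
0.307671

We have X ~ Geometric(p=0.137) (number of trials until the first success, k ≥ 1).

P(X > 8) = 1 - P(X ≤ 8)
                = 1 - F(8)
                = 1 - 0.692329
                = 0.307671

So there's approximately a 30.8% chance that X exceeds 8.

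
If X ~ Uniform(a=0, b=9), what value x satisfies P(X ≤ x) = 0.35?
3.1500

We have X ~ Uniform(a=0, b=9).

We want to find x such that P(X ≤ x) = 0.35.

This is the 35th percentile, which means 35% of values fall below this point.

Using the inverse CDF (quantile function):
x = F⁻¹(0.35) = 3.1500

Verification: P(X ≤ 3.1500) = 0.35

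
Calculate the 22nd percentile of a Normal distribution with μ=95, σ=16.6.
82.1816

We have X ~ Normal(μ=95, σ=16.6).

We want to find x such that P(X ≤ x) = 0.22.

This is the 22nd percentile, which means 22% of values fall below this point.

Using the inverse CDF (quantile function):
x = F⁻¹(0.22) = 82.1816

Verification: P(X ≤ 82.1816) = 0.22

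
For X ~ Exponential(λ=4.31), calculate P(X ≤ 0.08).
0.291638

We have X ~ Exponential(λ=4.31).

The CDF gives us P(X ≤ k).

Using the CDF:
P(X ≤ 0.08) = 0.291638

This means there's approximately a 29.2% chance that X is at most 0.08.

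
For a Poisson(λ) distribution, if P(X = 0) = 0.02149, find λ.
λ = 3.8402

For a Poisson(λ) distribution, the PMF at 0 is:
P(X = 0) = λ^0 e^(-λ) / 0! = e^(-λ)

Given P(X = 0) = 0.02149:
e^(-λ) = 0.02149
-λ = ln(0.02149)
λ = -ln(0.02149) = 3.8402

Verification: e^(-3.8402) = 0.02149 ✓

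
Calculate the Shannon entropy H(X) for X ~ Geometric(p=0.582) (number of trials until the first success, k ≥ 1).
1.1678 nats

We have X ~ Geometric(p=0.582) (number of trials until the first success, k ≥ 1).

The Shannon entropy measures the uncertainty or information content of the distribution.

For a Geometric distribution with p=0.582 (number of trials until the first success, k ≥ 1):
H(X) = 1.1678 nats

(In bits, this would be 1.6847 bits.)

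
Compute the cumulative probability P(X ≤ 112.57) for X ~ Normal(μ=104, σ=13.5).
0.737225

We have X ~ Normal(μ=104, σ=13.5).

The CDF gives us P(X ≤ k).

Using the CDF:
P(X ≤ 112.57) = 0.737225

This means there's approximately a 73.7% chance that X is at most 112.57.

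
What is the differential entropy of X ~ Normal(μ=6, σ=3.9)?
2.7799 nats

We have X ~ Normal(μ=6, σ=3.9).

The differential entropy measures the uncertainty or information content of the distribution.

For a Normal distribution with μ=6, σ=3.9:
h(X) = 2.7799 nats

(In bits, this would be 4.0106 bits.)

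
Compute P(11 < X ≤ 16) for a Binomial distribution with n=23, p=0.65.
0.678342

We have X ~ Binomial(n=23, p=0.65).

To find P(11 < X ≤ 16), we use:
P(11 < X ≤ 16) = P(X ≤ 16) - P(X ≤ 11)
                 = F(16) - F(11)
                 = 0.746584 - 0.068241
                 = 0.678342

So there's approximately a 67.8% chance that X falls in this range.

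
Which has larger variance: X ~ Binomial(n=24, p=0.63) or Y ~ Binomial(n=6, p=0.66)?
X has larger variance (5.5944 > 1.3464)

Compute the variance for each distribution:

X ~ Binomial(n=24, p=0.63):
Var(X) = 5.5944

Y ~ Binomial(n=6, p=0.66):
Var(Y) = 1.3464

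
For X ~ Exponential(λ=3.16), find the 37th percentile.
0.1462

We have X ~ Exponential(λ=3.16).

We want to find x such that P(X ≤ x) = 0.37.

This is the 37th percentile, which means 37% of values fall below this point.

Using the inverse CDF (quantile function):
x = F⁻¹(0.37) = 0.1462

Verification: P(X ≤ 0.1462) = 0.37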